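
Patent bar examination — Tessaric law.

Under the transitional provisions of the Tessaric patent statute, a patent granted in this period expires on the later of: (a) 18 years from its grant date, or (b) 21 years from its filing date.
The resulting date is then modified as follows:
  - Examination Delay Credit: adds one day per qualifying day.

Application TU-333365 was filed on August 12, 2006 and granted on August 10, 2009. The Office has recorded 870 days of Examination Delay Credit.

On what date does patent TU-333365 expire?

(a) grant + 18 years → 10 August 2027.
(b) filing + 21 years → 12 August 2027.
Later of the two: 12 August 2027.
Examination Delay Credit: +870 days → 29 December 2029.

December 29, 2029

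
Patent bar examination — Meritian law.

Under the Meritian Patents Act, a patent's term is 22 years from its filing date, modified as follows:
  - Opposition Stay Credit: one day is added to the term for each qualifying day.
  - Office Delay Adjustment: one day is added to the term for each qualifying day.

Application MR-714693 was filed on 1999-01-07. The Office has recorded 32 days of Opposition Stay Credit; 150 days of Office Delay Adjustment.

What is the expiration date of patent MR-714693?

July 8, 2021

Base term: filing date + 22 years → 7 January 2021.
Opposition Stay Credit: +32 days → 8 February 2021.
Office Delay Adjustment: +150 days → 8 July 2021.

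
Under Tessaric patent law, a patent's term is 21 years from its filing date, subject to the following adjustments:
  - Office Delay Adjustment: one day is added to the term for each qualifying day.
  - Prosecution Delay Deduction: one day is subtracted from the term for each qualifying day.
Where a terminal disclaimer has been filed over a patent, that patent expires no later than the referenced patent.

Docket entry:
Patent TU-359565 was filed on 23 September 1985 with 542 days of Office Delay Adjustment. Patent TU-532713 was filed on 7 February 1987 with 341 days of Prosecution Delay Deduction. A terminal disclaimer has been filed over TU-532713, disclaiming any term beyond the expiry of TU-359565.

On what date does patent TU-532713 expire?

March 3, 2007

Natural term of TU-532713:
  Base: filing + 21 years → 7 February 2008.
  Prosecution Delay Deduction: −341 days → 3 March 2007.
Expiry of referenced patent TU-359565:
  Base: filing + 21 years → 23 September 2006.
  Office Delay Adjustment: +542 days → 18 March 2008.
Terminal disclaimer: TU-532713 expires on the earlier of 3 March 2007 and 18 March 2008.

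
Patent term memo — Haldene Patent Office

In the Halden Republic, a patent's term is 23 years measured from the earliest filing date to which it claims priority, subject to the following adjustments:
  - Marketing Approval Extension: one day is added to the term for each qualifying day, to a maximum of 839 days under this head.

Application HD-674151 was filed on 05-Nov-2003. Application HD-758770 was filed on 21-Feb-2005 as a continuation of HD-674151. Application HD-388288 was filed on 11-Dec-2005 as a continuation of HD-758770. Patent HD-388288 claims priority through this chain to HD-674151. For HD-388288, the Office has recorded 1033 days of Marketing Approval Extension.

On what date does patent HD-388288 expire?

February 21, 2029

Earliest priority filing: 5 November 2003.
Base term: 5 November 2003 + 23 years → 5 November 2026.
Marketing Approval Extension: 1033 days claimed exceeds the 839-day cap, so +839 days → 21 February 2029.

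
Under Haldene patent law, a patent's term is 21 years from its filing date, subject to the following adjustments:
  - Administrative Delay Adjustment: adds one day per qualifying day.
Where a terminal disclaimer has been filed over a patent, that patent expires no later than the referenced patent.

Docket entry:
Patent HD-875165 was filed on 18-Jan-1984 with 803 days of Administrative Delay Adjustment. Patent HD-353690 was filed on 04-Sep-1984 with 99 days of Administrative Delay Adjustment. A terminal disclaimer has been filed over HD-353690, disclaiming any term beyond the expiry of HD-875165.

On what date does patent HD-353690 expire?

Natural term of HD-353690:
  Base: filing + 21 years → 4 September 2005.
  Administrative Delay Adjustment: +99 days → 12 December 2005.
Expiry of referenced patent HD-875165:
  Base: filing + 21 years → 18 January 2005.
  Administrative Delay Adjustment: +803 days → 1 April 2007.
Terminal disclaimer: HD-353690 expires on the earlier of 12 December 2005 and 1 April 2007.

December 12, 2005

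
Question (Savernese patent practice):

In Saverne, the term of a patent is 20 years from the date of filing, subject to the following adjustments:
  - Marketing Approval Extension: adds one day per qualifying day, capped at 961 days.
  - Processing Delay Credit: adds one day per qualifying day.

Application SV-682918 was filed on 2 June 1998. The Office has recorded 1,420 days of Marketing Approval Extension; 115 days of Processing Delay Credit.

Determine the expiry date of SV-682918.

Base term: filing date + 20 years → 2 June 2018.
Marketing Approval Extension: 1420 days claimed exceeds the 961-day cap, so +961 days → 18 January 2021.
Processing Delay Credit: +115 days → 13 May 2021.

May 13, 2021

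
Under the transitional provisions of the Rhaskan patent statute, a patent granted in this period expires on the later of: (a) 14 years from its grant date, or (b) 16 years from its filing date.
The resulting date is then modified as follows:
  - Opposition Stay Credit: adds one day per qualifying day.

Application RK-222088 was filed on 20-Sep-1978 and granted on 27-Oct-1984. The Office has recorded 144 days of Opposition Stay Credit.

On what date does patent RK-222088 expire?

1999-03-20

(a) grant + 14 years → 27 October 1998.
(b) filing + 16 years → 20 September 1994.
Later of the two: 27 October 1998.
Opposition Stay Credit: +144 days → 20 March 1999.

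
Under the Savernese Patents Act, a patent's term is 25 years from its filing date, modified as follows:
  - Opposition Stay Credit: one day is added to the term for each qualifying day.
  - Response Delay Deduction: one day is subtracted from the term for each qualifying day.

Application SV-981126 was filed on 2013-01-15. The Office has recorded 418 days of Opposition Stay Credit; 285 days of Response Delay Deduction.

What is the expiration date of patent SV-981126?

Base term: filing date + 25 years → 15 January 2038.
Opposition Stay Credit: +418 days → 9 March 2039.
Response Delay Deduction: −285 days → 28 May 2038.

2038-05-28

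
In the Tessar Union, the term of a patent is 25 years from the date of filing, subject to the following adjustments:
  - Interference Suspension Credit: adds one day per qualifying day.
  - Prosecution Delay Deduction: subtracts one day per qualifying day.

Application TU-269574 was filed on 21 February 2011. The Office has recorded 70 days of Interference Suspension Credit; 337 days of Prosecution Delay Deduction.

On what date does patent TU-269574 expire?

2035-05-30

Base term: filing date + 25 years → 21 February 2036.
Interference Suspension Credit: +70 days → 1 May 2036.
Prosecution Delay Deduction: −337 days → 30 May 2035.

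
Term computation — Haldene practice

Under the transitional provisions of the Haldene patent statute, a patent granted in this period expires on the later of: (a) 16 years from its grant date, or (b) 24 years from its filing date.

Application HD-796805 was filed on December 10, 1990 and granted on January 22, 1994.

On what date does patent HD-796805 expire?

2014-12-10

(a) grant + 16 years → 22 January 2010.
(b) filing + 24 years → 10 December 2014.
Later of the two: 10 December 2014.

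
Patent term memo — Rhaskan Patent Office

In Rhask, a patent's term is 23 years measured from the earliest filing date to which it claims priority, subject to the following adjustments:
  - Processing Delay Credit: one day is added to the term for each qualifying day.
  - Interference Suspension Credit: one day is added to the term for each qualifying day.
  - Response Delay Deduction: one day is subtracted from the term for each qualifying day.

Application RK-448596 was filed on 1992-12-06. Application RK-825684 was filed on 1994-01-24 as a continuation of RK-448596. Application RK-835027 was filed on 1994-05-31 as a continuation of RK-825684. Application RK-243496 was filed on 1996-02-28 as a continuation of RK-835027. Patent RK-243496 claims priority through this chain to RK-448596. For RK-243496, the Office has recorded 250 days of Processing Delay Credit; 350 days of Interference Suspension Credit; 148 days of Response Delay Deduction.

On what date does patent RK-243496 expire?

Earliest priority filing: 6 December 1992.
Base term: 6 December 1992 + 23 years → 6 December 2015.
Processing Delay Credit: +250 days → 12 August 2016.
Interference Suspension Credit: +350 days → 28 July 2017.
Response Delay Deduction: −148 days → 2 March 2017.

March 2, 2017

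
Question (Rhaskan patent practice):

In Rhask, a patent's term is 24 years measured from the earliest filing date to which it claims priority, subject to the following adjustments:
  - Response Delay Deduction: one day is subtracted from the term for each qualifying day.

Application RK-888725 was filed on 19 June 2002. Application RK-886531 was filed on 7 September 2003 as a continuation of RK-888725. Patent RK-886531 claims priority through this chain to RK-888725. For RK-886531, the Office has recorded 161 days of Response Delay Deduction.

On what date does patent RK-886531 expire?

2026-01-09

Earliest priority filing: 19 June 2002.
Base term: 19 June 2002 + 24 years → 19 June 2026.
Response Delay Deduction: −161 days → 9 January 2026.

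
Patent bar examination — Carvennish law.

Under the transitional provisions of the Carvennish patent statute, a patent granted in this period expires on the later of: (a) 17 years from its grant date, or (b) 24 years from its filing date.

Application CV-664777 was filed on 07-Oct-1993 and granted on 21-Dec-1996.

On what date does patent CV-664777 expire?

October 7, 2017

(a) grant + 17 years → 21 December 2013.
(b) filing + 24 years → 7 October 2017.
Later of the two: 7 October 2017.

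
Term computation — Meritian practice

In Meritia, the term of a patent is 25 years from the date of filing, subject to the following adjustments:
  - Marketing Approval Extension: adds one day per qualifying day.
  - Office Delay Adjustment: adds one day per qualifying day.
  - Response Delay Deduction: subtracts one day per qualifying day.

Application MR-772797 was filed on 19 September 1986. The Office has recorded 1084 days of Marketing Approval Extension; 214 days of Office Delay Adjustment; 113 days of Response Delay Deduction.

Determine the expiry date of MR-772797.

Base term: filing date + 25 years → 19 September 2011.
Marketing Approval Extension: +1084 days → 7 September 2014.
Office Delay Adjustment: +214 days → 9 April 2015.
Response Delay Deduction: −113 days → 17 December 2014.

December 17, 2014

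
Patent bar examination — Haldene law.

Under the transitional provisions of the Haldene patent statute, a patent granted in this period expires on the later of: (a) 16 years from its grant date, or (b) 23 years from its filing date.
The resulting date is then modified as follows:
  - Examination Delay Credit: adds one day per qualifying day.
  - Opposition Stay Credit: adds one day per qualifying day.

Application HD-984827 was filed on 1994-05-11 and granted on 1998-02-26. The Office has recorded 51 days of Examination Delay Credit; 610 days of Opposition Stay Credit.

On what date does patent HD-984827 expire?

(a) grant + 16 years → 26 February 2014.
(b) filing + 23 years → 11 May 2017.
Later of the two: 11 May 2017.
Examination Delay Credit: +51 days → 1 July 2017.
Opposition Stay Credit: +610 days → 3 March 2019.

March 3, 2019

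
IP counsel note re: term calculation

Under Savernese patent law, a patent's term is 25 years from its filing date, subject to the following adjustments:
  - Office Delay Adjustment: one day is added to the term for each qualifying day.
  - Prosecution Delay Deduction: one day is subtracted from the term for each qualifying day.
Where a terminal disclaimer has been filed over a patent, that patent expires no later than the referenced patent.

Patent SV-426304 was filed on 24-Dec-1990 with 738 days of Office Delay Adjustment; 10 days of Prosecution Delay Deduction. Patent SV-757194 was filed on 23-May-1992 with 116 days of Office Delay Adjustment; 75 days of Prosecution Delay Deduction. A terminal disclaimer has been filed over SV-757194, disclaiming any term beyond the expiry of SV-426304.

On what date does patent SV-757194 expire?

July 3, 2017

Natural term of SV-757194:
  Base: filing + 25 years → 23 May 2017.
  Office Delay Adjustment: +116 days → 16 September 2017.
  Prosecution Delay Deduction: −75 days → 3 July 2017.
Expiry of referenced patent SV-426304:
  Base: filing + 25 years → 24 December 2015.
  Office Delay Adjustment: +738 days → 31 December 2017.
  Prosecution Delay Deduction: −10 days → 21 December 2017.
Terminal disclaimer: SV-757194 expires on the earlier of 3 July 2017 and 21 December 2017.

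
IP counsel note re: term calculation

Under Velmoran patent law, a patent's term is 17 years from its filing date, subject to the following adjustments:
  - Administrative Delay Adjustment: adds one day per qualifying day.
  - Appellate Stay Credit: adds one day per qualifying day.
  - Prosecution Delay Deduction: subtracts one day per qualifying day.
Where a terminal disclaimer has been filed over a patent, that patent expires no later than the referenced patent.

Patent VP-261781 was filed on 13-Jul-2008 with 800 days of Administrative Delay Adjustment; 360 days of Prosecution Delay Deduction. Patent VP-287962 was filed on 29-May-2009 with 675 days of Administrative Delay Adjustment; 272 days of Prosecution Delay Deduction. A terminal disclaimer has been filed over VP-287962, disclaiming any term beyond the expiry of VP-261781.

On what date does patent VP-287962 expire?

Natural term of VP-287962:
  Base: filing + 17 years → 29 May 2026.
  Administrative Delay Adjustment: +675 days → 3 April 2028.
  Prosecution Delay Deduction: −272 days → 6 July 2027.
Expiry of referenced patent VP-261781:
  Base: filing + 17 years → 13 July 2025.
  Administrative Delay Adjustment: +800 days → 21 September 2027.
  Prosecution Delay Deduction: −360 days → 26 September 2026.
Terminal disclaimer: VP-287962 expires on the earlier of 6 July 2027 and 26 September 2026.

September 26, 2026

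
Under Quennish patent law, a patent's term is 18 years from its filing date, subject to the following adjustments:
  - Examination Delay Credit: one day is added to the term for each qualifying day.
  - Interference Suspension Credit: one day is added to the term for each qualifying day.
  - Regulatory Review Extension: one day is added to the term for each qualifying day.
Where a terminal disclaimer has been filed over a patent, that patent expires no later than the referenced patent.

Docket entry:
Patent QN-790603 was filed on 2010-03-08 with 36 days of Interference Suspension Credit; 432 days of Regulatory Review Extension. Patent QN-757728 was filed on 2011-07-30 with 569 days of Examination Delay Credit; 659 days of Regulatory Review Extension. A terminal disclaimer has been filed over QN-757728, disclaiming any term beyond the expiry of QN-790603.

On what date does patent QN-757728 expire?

Natural term of QN-757728:
  Base: filing + 18 years → 30 July 2029.
  Examination Delay Credit: +569 days → 19 February 2031.
  Regulatory Review Extension: +659 days → 9 December 2032.
Expiry of referenced patent QN-790603:
  Base: filing + 18 years → 8 March 2028.
  Interference Suspension Credit: +36 days → 13 April 2028.
  Regulatory Review Extension: +432 days → 19 June 2029.
Terminal disclaimer: QN-757728 expires on the earlier of 9 December 2032 and 19 June 2029.

June 19, 2029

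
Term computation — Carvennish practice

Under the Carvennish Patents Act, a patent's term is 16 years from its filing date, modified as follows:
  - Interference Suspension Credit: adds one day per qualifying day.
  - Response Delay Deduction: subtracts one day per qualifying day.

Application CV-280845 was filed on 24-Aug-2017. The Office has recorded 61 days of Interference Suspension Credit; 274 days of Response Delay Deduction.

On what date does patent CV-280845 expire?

January 23, 2033

Base term: filing date + 16 years → 24 August 2033.
Interference Suspension Credit: +61 days → 24 October 2033.
Response Delay Deduction: −274 days → 23 January 2033.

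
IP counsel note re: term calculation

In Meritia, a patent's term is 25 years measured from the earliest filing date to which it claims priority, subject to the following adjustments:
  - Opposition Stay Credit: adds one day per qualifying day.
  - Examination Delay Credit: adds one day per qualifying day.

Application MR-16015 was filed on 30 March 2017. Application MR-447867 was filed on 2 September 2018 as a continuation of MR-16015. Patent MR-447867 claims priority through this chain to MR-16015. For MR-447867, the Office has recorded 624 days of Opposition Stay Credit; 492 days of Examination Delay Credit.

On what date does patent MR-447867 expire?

2045-04-19

Earliest priority filing: 30 March 2017.
Base term: 30 March 2017 + 25 years → 30 March 2042.
Opposition Stay Credit: +624 days → 14 December 2043.
Examination Delay Credit: +492 days → 19 April 2045.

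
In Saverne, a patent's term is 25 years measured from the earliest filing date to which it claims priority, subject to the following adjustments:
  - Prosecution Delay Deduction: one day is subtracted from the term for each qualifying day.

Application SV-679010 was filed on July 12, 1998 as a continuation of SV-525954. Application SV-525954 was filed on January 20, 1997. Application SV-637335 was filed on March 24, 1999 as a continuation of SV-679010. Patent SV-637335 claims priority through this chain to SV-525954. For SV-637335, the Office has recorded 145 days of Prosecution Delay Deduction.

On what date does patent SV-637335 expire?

August 28, 2021

Earliest priority filing: 20 January 1997.
Base term: 20 January 1997 + 25 years → 20 January 2022.
Prosecution Delay Deduction: −145 days → 28 August 2021.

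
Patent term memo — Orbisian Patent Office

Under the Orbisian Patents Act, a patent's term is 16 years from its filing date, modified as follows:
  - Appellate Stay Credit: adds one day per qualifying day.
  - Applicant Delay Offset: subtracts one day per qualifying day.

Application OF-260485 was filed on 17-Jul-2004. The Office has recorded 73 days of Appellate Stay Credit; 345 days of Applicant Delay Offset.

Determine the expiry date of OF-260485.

2019-10-19

Base term: filing date + 16 years → 17 July 2020.
Appellate Stay Credit: +73 days → 28 September 2020.
Applicant Delay Offset: −345 days → 19 October 2019.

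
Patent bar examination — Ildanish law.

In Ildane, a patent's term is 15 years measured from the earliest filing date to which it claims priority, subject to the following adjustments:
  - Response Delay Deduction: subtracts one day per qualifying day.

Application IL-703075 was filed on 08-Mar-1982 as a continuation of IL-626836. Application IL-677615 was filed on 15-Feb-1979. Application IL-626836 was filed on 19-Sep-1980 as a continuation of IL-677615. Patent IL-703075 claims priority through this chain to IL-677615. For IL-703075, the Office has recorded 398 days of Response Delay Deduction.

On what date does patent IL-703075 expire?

Earliest priority filing: 15 February 1979.
Base term: 15 February 1979 + 15 years → 15 February 1994.
Response Delay Deduction: −398 days → 13 January 1993.

January 13, 1993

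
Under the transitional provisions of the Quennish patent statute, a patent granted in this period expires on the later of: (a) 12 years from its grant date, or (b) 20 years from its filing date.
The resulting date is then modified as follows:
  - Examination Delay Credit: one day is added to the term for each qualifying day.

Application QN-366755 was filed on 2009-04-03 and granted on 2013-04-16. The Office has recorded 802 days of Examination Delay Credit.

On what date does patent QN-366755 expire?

(a) grant + 12 years → 16 April 2025.
(b) filing + 20 years → 3 April 2029.
Later of the two: 3 April 2029.
Examination Delay Credit: +802 days → 14 June 2031.

2031-06-14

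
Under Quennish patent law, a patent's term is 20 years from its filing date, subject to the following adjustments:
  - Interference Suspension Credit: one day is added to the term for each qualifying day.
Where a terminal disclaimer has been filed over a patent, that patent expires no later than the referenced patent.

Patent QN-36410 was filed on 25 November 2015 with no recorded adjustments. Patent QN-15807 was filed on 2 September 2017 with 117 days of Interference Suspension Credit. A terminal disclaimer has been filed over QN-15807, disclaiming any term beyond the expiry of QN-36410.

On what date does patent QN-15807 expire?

2035-11-25

Natural term of QN-15807:
  Base: filing + 20 years → 2 September 2037.
  Interference Suspension Credit: +117 days → 28 December 2037.
Expiry of referenced patent QN-36410:
  Base: filing + 20 years → 25 November 2035.
Terminal disclaimer: QN-15807 expires on the earlier of 28 December 2037 and 25 November 2035.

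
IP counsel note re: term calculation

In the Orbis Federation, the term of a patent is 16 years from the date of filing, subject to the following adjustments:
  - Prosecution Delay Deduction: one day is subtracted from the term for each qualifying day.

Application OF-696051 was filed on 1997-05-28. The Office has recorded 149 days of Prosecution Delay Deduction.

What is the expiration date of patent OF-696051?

2012-12-30

Base term: filing date + 16 years → 28 May 2013.
Prosecution Delay Deduction: −149 days → 30 December 2012.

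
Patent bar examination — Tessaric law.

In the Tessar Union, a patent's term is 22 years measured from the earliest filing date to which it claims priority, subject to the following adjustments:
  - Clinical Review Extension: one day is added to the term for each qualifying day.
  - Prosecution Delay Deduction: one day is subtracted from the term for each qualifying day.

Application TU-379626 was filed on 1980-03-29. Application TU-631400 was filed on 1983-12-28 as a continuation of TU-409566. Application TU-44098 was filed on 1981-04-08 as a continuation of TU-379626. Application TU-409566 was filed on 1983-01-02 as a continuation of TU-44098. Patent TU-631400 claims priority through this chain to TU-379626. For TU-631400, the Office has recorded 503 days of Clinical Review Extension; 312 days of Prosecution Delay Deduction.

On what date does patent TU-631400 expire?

2002-10-06

Earliest priority filing: 29 March 1980.
Base term: 29 March 1980 + 22 years → 29 March 2002.
Clinical Review Extension: +503 days → 14 August 2003.
Prosecution Delay Deduction: −312 days → 6 October 2002.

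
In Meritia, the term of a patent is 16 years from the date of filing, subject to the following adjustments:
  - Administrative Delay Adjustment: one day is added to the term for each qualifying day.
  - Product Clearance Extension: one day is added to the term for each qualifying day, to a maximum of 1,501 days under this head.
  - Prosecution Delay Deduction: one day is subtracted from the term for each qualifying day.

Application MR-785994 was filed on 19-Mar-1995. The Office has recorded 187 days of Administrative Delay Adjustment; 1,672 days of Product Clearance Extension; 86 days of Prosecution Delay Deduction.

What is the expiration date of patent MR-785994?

Base term: filing date + 16 years → 19 March 2011.
Administrative Delay Adjustment: +187 days → 22 September 2011.
Product Clearance Extension: 1672 days claimed exceeds the 1501-day cap, so +1501 days → 1 November 2015.
Prosecution Delay Deduction: −86 days → 7 August 2015.

2015-08-07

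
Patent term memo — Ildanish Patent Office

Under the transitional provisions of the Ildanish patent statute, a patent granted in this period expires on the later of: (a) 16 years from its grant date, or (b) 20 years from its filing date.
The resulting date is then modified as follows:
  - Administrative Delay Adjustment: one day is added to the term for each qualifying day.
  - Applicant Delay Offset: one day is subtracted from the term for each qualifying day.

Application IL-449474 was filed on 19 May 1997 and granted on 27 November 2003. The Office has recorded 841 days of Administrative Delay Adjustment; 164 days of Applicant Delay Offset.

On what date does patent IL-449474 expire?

October 4, 2021

(a) grant + 16 years → 27 November 2019.
(b) filing + 20 years → 19 May 2017.
Later of the two: 27 November 2019.
Administrative Delay Adjustment: +841 days → 17 March 2022.
Applicant Delay Offset: −164 days → 4 October 2021.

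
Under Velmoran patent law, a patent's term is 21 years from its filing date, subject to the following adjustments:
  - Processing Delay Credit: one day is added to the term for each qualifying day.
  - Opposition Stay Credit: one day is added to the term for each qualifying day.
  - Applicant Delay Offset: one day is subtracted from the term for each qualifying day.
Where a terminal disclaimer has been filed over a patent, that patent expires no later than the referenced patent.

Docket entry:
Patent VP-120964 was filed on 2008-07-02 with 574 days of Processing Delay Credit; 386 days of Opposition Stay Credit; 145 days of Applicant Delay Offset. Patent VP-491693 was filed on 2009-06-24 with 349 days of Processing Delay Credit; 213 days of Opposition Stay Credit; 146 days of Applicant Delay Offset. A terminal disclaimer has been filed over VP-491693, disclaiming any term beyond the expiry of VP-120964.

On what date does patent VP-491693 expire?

August 14, 2031

Natural term of VP-491693:
  Base: filing + 21 years → 24 June 2030.
  Processing Delay Credit: +349 days → 8 June 2031.
  Opposition Stay Credit: +213 days → 7 January 2032.
  Applicant Delay Offset: −146 days → 14 August 2031.
Expiry of referenced patent VP-120964:
  Base: filing + 21 years → 2 July 2029.
  Processing Delay Credit: +574 days → 27 January 2031.
  Opposition Stay Credit: +386 days → 17 February 2032.
  Applicant Delay Offset: −145 days → 25 September 2031.
Terminal disclaimer: VP-491693 expires on the earlier of 14 August 2031 and 25 September 2031.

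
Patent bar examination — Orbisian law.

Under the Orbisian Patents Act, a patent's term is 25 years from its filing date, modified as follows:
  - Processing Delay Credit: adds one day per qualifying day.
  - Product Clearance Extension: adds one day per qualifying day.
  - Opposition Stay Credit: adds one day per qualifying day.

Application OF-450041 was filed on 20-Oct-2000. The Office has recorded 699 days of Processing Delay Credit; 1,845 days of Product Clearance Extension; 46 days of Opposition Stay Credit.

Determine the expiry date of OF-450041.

Base term: filing date + 25 years → 20 October 2025.
Processing Delay Credit: +699 days → 19 September 2027.
Product Clearance Extension: +1845 days → 7 October 2032.
Opposition Stay Credit: +46 days → 22 November 2032.

November 22, 2032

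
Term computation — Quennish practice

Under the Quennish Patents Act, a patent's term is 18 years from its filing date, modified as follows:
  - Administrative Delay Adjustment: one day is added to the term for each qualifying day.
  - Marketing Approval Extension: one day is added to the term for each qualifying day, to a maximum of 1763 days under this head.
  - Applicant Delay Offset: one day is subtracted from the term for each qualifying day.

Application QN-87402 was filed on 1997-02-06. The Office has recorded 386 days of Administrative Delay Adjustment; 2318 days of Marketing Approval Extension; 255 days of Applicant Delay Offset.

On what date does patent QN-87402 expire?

Base term: filing date + 18 years → 6 February 2015.
Administrative Delay Adjustment: +386 days → 27 February 2016.
Marketing Approval Extension: 2318 days claimed exceeds the 1763-day cap, so +1763 days → 25 December 2020.
Applicant Delay Offset: −255 days → 14 April 2020.

April 14, 2020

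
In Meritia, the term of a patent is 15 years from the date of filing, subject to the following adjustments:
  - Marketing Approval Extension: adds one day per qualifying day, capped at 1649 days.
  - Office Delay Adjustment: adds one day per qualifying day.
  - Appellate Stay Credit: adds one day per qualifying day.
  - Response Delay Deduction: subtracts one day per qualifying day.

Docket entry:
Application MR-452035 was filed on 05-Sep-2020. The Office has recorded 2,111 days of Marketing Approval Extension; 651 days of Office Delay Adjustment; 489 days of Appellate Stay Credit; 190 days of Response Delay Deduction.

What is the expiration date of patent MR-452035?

October 17, 2042

Base term: filing date + 15 years → 5 September 2035.
Marketing Approval Extension: 2111 days claimed exceeds the 1649-day cap, so +1649 days → 11 March 2040.
Office Delay Adjustment: +651 days → 22 December 2041.
Appellate Stay Credit: +489 days → 25 April 2043.
Response Delay Deduction: −190 days → 17 October 2042.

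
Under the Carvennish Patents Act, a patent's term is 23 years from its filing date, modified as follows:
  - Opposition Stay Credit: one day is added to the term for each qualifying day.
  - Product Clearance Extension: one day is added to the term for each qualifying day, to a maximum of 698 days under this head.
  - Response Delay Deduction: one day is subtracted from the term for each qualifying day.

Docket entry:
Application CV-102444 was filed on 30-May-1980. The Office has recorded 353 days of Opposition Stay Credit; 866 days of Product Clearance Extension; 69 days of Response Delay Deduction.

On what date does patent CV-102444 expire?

2006-02-05

Base term: filing date + 23 years → 30 May 2003.
Opposition Stay Credit: +353 days → 17 May 2004.
Product Clearance Extension: 866 days claimed exceeds the 698-day cap, so +698 days → 15 April 2006.
Response Delay Deduction: −69 days → 5 February 2006.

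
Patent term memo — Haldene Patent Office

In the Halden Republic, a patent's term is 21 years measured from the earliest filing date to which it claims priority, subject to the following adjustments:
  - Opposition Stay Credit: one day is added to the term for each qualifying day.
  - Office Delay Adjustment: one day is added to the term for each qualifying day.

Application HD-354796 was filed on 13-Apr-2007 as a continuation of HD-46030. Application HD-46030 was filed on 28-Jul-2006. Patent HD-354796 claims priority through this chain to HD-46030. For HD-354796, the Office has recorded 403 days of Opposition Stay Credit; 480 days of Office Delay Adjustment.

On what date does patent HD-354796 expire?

Earliest priority filing: 28 July 2006.
Base term: 28 July 2006 + 21 years → 28 July 2027.
Opposition Stay Credit: +403 days → 3 September 2028.
Office Delay Adjustment: +480 days → 27 December 2029.

2029-12-27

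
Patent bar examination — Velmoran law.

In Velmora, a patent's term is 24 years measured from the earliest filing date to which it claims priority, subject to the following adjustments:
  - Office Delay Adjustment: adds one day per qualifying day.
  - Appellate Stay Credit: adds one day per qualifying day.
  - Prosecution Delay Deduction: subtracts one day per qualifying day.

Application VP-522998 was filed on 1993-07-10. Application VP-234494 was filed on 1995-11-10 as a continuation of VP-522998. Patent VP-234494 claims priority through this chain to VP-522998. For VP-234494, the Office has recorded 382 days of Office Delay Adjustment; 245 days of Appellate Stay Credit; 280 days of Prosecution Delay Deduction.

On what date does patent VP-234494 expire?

Earliest priority filing: 10 July 1993.
Base term: 10 July 1993 + 24 years → 10 July 2017.
Office Delay Adjustment: +382 days → 27 July 2018.
Appellate Stay Credit: +245 days → 29 March 2019.
Prosecution Delay Deduction: −280 days → 22 June 2018.

June 22, 2018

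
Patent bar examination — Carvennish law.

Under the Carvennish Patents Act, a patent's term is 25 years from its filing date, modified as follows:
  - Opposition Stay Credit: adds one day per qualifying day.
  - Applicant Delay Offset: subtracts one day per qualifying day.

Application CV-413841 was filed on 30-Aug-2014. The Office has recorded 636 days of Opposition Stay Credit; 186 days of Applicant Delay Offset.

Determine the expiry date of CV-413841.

November 22, 2040

Base term: filing date + 25 years → 30 August 2039.
Opposition Stay Credit: +636 days → 27 May 2041.
Applicant Delay Offset: −186 days → 22 November 2040.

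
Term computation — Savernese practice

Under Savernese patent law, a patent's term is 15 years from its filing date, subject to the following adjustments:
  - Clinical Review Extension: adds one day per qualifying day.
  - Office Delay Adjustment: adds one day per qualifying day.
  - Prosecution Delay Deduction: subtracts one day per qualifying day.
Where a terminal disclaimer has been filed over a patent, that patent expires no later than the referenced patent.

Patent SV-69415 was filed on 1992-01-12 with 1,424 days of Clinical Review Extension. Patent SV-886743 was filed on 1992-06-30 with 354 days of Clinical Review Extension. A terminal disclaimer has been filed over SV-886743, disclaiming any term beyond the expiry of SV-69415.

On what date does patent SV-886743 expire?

2008-06-18

Natural term of SV-886743:
  Base: filing + 15 years → 30 June 2007.
  Clinical Review Extension: +354 days → 18 June 2008.
Expiry of referenced patent SV-69415:
  Base: filing + 15 years → 12 January 2007.
  Clinical Review Extension: +1424 days → 6 December 2010.
Terminal disclaimer: SV-886743 expires on the earlier of 18 June 2008 and 6 December 2010.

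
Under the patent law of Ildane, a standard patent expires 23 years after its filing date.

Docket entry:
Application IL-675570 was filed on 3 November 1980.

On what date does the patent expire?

November 3, 2003

Filing date + 23 years → 3 November 2003.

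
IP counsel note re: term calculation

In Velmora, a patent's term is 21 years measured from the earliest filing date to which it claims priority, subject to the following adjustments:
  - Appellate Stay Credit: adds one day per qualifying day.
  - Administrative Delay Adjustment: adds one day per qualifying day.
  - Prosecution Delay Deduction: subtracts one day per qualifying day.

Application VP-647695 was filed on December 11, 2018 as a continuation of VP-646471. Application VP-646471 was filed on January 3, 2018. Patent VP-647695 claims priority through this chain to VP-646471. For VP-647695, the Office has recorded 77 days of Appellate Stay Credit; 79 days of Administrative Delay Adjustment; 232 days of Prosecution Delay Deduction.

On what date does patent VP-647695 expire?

2038-10-19

Earliest priority filing: 3 January 2018.
Base term: 3 January 2018 + 21 years → 3 January 2039.
Appellate Stay Credit: +77 days → 21 March 2039.
Administrative Delay Adjustment: +79 days → 8 June 2039.
Prosecution Delay Deduction: −232 days → 19 October 2038.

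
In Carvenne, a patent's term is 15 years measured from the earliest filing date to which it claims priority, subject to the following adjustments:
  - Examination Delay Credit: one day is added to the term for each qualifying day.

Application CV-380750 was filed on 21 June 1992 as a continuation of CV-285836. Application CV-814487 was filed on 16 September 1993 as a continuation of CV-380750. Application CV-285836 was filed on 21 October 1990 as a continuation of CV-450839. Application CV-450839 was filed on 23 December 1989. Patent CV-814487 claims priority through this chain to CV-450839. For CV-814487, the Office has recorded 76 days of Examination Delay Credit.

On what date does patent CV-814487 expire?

Earliest priority filing: 23 December 1989.
Base term: 23 December 1989 + 15 years → 23 December 2004.
Examination Delay Credit: +76 days → 9 March 2005.

March 9, 2005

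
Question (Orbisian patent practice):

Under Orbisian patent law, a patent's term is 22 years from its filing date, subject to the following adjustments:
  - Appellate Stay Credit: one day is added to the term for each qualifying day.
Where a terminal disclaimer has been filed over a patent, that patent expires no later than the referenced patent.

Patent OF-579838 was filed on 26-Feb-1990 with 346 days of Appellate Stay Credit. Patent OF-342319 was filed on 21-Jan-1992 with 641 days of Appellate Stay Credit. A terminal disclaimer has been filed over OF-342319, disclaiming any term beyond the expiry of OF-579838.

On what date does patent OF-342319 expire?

2013-02-06

Natural term of OF-342319:
  Base: filing + 22 years → 21 January 2014.
  Appellate Stay Credit: +641 days → 24 October 2015.
Expiry of referenced patent OF-579838:
  Base: filing + 22 years → 26 February 2012.
  Appellate Stay Credit: +346 days → 6 February 2013.
Terminal disclaimer: OF-342319 expires on the earlier of 24 October 2015 and 6 February 2013.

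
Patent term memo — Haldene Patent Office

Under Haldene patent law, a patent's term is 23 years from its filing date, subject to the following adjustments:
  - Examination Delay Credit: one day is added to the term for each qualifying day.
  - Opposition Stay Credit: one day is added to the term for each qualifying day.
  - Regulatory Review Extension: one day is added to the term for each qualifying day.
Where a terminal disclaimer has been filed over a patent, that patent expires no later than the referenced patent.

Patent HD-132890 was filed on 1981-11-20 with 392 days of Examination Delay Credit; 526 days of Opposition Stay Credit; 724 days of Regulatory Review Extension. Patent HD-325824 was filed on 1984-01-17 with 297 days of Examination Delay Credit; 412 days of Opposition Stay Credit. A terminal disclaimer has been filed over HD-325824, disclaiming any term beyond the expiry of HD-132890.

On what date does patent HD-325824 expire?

2008-12-26

Natural term of HD-325824:
  Base: filing + 23 years → 17 January 2007.
  Examination Delay Credit: +297 days → 10 November 2007.
  Opposition Stay Credit: +412 days → 26 December 2008.
Expiry of referenced patent HD-132890:
  Base: filing + 23 years → 20 November 2004.
  Examination Delay Credit: +392 days → 17 December 2005.
  Opposition Stay Credit: +526 days → 27 May 2007.
  Regulatory Review Extension: +724 days → 20 May 2009.
Terminal disclaimer: HD-325824 expires on the earlier of 26 December 2008 and 20 May 2009.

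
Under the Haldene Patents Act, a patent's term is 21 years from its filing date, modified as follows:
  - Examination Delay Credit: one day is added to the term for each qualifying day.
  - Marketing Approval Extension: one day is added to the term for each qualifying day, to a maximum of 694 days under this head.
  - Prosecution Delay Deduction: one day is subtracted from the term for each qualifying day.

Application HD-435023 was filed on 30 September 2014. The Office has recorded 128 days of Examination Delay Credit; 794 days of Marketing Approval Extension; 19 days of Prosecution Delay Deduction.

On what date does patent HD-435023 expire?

Base term: filing date + 21 years → 30 September 2035.
Examination Delay Credit: +128 days → 5 February 2036.
Marketing Approval Extension: 794 days claimed exceeds the 694-day cap, so +694 days → 30 December 2037.
Prosecution Delay Deduction: −19 days → 11 December 2037.

2037-12-11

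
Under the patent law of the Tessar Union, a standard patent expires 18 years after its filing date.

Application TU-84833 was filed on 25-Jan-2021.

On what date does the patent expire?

Filing date + 18 years → 25 January 2039.

2039-01-25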